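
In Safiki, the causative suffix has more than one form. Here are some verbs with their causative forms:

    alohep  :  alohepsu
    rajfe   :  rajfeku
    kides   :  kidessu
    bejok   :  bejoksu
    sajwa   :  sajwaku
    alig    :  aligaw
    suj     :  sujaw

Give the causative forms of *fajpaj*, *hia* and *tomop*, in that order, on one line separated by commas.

fajpajaw, hiaku, tomopsu

The suffix is conditioned by the final sound: -su when the stem ends in a voiceless consonant (*alohep*, *kides*, *bejok*); -aw when the stem ends in a voiced consonant (*alig*, *suj*); -ku when the stem ends in a vowel (*rajfe*, *sajwa*).
*fajpaj* — final sound /j/ (a voiced consonant) → -aw → *fajpajaw*.
The final sound of *hia* is /a/, which is a vowel, so the suffix is -ku, giving *hiaku*.
The final sound of *tomop* is /p/, which is a voiceless consonant, so the suffix is -su, giving *tomopsu*.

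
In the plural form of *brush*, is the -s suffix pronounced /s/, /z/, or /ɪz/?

/ɪz/

The stem *brush* ends in a sibilant (/s, z, ʃ, ʒ, tʃ, dʒ/).
The plural suffix surfaces as /ɪz/ after sibilants, /s/ after other voiceless consonants, and /z/ after other voiced sounds.
So the plural -s on *brush* is pronounced /ɪz/.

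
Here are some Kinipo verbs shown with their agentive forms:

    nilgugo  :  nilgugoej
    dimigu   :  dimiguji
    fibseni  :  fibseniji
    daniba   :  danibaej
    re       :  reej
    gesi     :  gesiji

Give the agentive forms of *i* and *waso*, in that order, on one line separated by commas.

iji, wasoej

The pattern is height harmony: -ji when the last vowel of the stem is a high vowel (*dimigu*, *fibseni*, *gesi*); -ej when the last vowel of the stem is a non-high vowel (*nilgugo*, *daniba*, *re*).
*i*: last vowel = /i/, a high vowel → -ji → *iji*.
Since the last vowel of *waso* is /o/ (a non-high vowel), it takes -ej, giving *wasoej*.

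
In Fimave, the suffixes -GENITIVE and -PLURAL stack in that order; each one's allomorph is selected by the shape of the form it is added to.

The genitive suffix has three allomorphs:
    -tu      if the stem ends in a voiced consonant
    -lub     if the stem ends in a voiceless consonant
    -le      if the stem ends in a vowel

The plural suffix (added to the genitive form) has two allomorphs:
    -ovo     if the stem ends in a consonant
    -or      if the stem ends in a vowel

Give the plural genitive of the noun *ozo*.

ozoleor

The final sound of *ozo* is /o/, which is a vowel, so the genitive suffix is -le, giving *ozole*.
The genitive form *ozole* — final sound /e/ (a vowel) → -or → *ozoleor*.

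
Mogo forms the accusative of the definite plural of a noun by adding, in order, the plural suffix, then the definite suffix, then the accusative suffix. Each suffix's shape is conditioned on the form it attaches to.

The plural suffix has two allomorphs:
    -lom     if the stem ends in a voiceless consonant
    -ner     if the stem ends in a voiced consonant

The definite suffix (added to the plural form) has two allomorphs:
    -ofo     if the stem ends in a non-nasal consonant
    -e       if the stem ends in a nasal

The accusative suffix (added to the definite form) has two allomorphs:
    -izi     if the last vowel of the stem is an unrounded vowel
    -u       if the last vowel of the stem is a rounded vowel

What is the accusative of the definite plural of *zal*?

zalnerofou

*zal* — final consonant /l/ (voiced) → -ner → *zalner*.
Since the final consonant of the plural form *zalner* is /r/ (non-nasal), it takes -ofo, giving *zalnerofo*.
The last vowel of the definite form *zalnerofo* is /o/, which is a rounded vowel, so the accusative suffix is -u, giving *zalnerofou*.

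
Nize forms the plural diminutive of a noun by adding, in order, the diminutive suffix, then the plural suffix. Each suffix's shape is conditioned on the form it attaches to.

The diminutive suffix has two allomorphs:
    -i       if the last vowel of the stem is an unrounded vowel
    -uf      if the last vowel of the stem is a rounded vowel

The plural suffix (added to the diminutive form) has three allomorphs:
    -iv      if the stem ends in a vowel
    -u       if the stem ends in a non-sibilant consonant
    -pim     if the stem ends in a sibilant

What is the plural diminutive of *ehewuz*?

Since the last vowel of *ehewuz* is /u/ (a rounded vowel), it takes -uf, giving *ehewuzuf*.
The diminutive form *ehewuzuf* — final sound /f/ (a non-sibilant consonant) → -u → *ehewuzufu*.

ehewuzufu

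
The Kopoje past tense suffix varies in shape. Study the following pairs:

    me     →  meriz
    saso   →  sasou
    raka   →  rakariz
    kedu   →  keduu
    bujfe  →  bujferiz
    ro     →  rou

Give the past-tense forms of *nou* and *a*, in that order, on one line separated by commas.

nouu, ariz

Looking at the last vowel of each stem: -u when the last vowel of the stem is a rounded vowel (*saso*, *kedu*, *ro*); -riz when the last vowel of the stem is an unrounded vowel (*me*, *raka*, *bujfe*).
*nou* — last vowel /u/ (a rounded vowel) → -u → *nouu*.
Since the last vowel of *a* is /a/ (an unrounded vowel), it takes -riz, giving *ariz*.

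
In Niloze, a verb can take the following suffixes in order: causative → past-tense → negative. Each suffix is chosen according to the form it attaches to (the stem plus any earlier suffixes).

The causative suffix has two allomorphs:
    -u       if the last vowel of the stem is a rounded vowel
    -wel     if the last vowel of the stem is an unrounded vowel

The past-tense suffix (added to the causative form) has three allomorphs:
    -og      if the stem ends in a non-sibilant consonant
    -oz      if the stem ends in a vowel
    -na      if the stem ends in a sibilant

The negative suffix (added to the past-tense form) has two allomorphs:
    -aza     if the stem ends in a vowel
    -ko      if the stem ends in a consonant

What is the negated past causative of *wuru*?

wuruuozko

The last vowel of *wuru* is /u/, which is a rounded vowel, so the causative suffix is -u, giving *wuruu*.
The causative form *wuruu*: final sound = /u/, a vowel → -oz → *wuruuoz*.
The past-tense form *wuruuoz* — final sound /z/ (a consonant) → -ko → *wuruuozko*.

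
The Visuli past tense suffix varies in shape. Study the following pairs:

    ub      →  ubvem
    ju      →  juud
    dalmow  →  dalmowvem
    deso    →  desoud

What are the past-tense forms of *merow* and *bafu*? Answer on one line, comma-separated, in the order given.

merowvem, bafuud

The alternation tracks the final sound of the stem — -vem when the stem ends in a consonant (*ub*, *dalmow*); -ud when the stem ends in a vowel (*ju*, *deso*).
The final sound of *merow* is /w/, which is a consonant, so the suffix is -vem, giving *merowvem*.
The final sound of *bafu* is /u/, which is a vowel, so the suffix is -ud, giving *bafuud*.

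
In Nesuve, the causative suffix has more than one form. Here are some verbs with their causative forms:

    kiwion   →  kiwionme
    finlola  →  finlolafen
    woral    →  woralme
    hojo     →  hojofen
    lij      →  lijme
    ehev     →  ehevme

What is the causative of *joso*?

The alternation tracks the final sound of the stem — -me when the stem ends in a consonant (*kiwion*, *woral*, *lij*, *ehev*); -fen when the stem ends in a vowel (*finlola*, *hojo*).
The final sound of *joso* is /o/, which is a vowel, so the suffix is -fen, giving *josofen*.

josofen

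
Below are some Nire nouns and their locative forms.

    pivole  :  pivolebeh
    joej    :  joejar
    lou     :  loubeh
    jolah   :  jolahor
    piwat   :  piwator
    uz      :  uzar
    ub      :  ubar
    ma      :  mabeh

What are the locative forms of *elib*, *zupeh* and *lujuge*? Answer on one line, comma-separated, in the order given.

elibar, zupehor, lujugebeh

Looking at the final sound of each stem: -or when the stem ends in a voiceless consonant (*jolah*, *piwat*); -ar when the stem ends in a voiced consonant (*joej*, *uz*, *ub*); -beh when the stem ends in a vowel (*pivole*, *lou*, *ma*).
*elib* — final sound /b/ (a voiced consonant) → -ar → *elibar*.
Since the final sound of *zupeh* is /h/ (a voiceless consonant), it takes -or, giving *zupehor*.
Since the final sound of *lujuge* is /e/ (a vowel), it takes -beh, giving *lujugebeh*.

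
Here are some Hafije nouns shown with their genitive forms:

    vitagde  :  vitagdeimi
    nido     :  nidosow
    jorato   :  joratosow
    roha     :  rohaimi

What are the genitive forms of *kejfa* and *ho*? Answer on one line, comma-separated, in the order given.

The suffix is conditioned by the last vowel: -sow when the last vowel of the stem is a rounded vowel (*nido*, *jorato*); -imi when the last vowel of the stem is an unrounded vowel (*vitagde*, *roha*).
Since the last vowel of *kejfa* is /a/ (an unrounded vowel), it takes -imi, giving *kejfaimi*.
The last vowel of *ho* is /o/, which is a rounded vowel, so the suffix is -sow, giving *hosow*.

kejfaimi, hosow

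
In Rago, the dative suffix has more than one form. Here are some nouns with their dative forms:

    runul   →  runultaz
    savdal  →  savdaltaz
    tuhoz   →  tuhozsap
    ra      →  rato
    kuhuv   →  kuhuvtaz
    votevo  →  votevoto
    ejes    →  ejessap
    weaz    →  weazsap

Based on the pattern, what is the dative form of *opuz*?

opuzsap

The suffix is conditioned by the final sound: -sap when the stem ends in a sibilant (*tuhoz*, *ejes*, *weaz*); -taz when the stem ends in a non-sibilant consonant (*runul*, *savdal*, *kuhuv*); -to when the stem ends in a vowel (*ra*, *votevo*).
*opuz* — final sound /z/ (a sibilant) → -sap → *opuzsap*.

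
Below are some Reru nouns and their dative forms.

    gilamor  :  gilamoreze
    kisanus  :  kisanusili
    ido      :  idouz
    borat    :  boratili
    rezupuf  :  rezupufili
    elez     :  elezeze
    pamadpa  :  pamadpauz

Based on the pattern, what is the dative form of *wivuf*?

wivufili

The pattern is voicing of the final sound: -ili when the stem ends in a voiceless consonant (*kisanus*, *borat*, *rezupuf*); -eze when the stem ends in a voiced consonant (*gilamor*, *elez*); -uz when the stem ends in a vowel (*ido*, *pamadpa*).
*wivuf*: final sound = /f/, a voiceless consonant → -ili → *wivufili*.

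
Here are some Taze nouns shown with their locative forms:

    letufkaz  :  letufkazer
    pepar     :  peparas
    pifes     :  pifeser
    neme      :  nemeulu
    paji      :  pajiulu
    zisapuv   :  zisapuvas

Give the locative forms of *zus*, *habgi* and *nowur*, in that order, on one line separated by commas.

Looking at the final sound of each stem: -er when the stem ends in a sibilant (*letufkaz*, *pifes*); -as when the stem ends in a non-sibilant consonant (*pepar*, *zisapuv*); -ulu when the stem ends in a vowel (*neme*, *paji*).
*zus*: final sound = /s/, a sibilant → -er → *zuser*.
*habgi*: final sound = /i/, a vowel → -ulu → *habgiulu*.
Since the final sound of *nowur* is /r/ (a non-sibilant consonant), it takes -as, giving *nowuras*.

zuser, habgiulu, nowuras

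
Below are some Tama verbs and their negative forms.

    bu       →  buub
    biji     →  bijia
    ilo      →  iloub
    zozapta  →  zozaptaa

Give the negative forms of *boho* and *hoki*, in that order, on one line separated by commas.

Looking at the last vowel of each stem: -ub when the last vowel of the stem is a rounded vowel (*bu*, *ilo*); -a when the last vowel of the stem is an unrounded vowel (*biji*, *zozapta*).
Since the last vowel of *boho* is /o/ (a rounded vowel), it takes -ub, giving *bohoub*.
*hoki*: last vowel = /i/, an unrounded vowel → -a → *hokia*.

bohoub, hokia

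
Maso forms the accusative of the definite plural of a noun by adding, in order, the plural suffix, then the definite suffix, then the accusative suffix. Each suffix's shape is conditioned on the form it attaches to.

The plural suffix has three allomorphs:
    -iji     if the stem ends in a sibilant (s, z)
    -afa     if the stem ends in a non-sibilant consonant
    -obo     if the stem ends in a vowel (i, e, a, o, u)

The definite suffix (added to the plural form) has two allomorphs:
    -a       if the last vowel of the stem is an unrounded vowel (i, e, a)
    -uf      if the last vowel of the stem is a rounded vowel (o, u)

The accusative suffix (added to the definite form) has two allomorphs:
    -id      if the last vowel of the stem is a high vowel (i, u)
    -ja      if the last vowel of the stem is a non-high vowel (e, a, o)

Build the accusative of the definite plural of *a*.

*a*: final sound = /a/, a vowel → -obo → *aobo*.
The last vowel of the plural form *aobo* is /o/, which is a rounded vowel, so the definite suffix is -uf, giving *aobouf*.
The last vowel of the definite form *aobouf* is /u/, which is a high vowel, so the accusative suffix is -id, giving *aoboufid*.

aoboufid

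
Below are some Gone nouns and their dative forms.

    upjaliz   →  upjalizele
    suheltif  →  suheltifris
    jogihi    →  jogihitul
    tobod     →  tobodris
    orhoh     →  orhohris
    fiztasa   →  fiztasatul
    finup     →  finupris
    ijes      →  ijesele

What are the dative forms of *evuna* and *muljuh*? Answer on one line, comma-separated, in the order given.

evunatul, muljuhris

The suffix is conditioned by the final sound: -ele when the stem ends in a sibilant (*upjaliz*, *ijes*); -ris when the stem ends in a non-sibilant consonant (*suheltif*, *tobod*, *orhoh*, *finup*); -tul when the stem ends in a vowel (*jogihi*, *fiztasa*).
*evuna* — final sound /a/ (a vowel) → -tul → *evunatul*.
The final sound of *muljuh* is /h/, which is a non-sibilant consonant, so the suffix is -ris, giving *muljuhris*.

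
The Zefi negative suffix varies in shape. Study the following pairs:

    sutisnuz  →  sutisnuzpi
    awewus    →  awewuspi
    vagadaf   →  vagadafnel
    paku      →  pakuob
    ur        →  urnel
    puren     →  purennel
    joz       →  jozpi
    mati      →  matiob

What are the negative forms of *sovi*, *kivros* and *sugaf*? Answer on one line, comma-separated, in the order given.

soviob, kivrospi, sugafnel

The pattern is sibilance of the final sound: -pi when the stem ends in a sibilant (*sutisnuz*, *awewus*, *joz*); -nel when the stem ends in a non-sibilant consonant (*vagadaf*, *ur*, *puren*); -ob when the stem ends in a vowel (*paku*, *mati*).
*sovi*: final sound = /i/, a vowel → -ob → *soviob*.
*kivros* — final sound /s/ (a sibilant) → -pi → *kivrospi*.
Since the final sound of *sugaf* is /f/ (a non-sibilant consonant), it takes -nel, giving *sugafnel*.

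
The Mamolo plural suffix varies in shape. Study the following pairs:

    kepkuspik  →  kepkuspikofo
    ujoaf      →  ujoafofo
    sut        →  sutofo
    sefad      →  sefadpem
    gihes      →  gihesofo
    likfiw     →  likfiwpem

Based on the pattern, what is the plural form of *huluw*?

The alternation tracks the final consonant of the stem — -ofo when the stem ends in a voiceless consonant (*kepkuspik*, *ujoaf*, *sut*, *gihes*); -pem when the stem ends in a voiced consonant (*sefad*, *likfiw*).
The final consonant of *huluw* is /w/, which is voiced, so the suffix is -pem, giving *huluwpem*.

huluwpem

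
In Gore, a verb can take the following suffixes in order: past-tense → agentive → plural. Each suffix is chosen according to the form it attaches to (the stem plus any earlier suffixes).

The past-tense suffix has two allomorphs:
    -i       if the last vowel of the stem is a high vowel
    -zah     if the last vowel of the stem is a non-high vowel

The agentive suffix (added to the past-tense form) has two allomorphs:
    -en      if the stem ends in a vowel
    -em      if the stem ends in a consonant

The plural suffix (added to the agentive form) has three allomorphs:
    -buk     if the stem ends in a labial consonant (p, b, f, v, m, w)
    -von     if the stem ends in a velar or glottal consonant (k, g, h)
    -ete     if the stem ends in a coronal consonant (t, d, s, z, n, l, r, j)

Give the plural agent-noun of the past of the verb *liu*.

Since the last vowel of *liu* is /u/ (a high vowel), it takes -i, giving *liui*.
The past-tense form *liui* — final sound /i/ (a vowel) → -en → *liuien*.
Since the final consonant of the agentive form *liuien* is /n/ (coronal), it takes -ete, giving *liuienete*.

liuienete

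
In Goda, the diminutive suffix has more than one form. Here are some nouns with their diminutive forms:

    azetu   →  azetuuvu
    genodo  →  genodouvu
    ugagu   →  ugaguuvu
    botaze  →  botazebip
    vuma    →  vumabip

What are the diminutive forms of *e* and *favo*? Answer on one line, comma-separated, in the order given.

ebip, favouvu

The suffix is conditioned by the last vowel: -uvu when the last vowel of the stem is a rounded vowel (*azetu*, *genodo*, *ugagu*); -bip when the last vowel of the stem is an unrounded vowel (*botaze*, *vuma*).
*e* — last vowel /e/ (an unrounded vowel) → -bip → *ebip*.
The last vowel of *favo* is /o/, which is a rounded vowel, so the suffix is -uvu, giving *favouvu*.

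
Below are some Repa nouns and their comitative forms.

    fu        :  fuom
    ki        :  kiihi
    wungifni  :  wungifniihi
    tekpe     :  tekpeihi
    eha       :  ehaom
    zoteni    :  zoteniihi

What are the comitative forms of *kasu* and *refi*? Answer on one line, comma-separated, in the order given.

kasuom, refiihi

Looking at the last vowel of each stem: -ihi when the last vowel of the stem is a front vowel (*ki*, *wungifni*, *tekpe*, *zoteni*); -om when the last vowel of the stem is a back vowel (*fu*, *eha*).
Since the last vowel of *kasu* is /u/ (a back vowel), it takes -om, giving *kasuom*.
The last vowel of *refi* is /i/, which is a front vowel, so the suffix is -ihi, giving *refiihi*.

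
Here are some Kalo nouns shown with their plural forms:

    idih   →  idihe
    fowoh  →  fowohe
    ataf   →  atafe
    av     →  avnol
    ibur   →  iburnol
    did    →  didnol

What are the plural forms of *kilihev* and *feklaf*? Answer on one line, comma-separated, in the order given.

kilihevnol, feklafe

Looking at the final consonant of each stem: -e when the stem ends in a voiceless consonant (*idih*, *fowoh*, *ataf*); -nol when the stem ends in a voiced consonant (*av*, *ibur*, *did*).
*kilihev* — final consonant /v/ (voiced) → -nol → *kilihevnol*.
Since the final consonant of *feklaf* is /f/ (voiceless), it takes -e, giving *feklafe*.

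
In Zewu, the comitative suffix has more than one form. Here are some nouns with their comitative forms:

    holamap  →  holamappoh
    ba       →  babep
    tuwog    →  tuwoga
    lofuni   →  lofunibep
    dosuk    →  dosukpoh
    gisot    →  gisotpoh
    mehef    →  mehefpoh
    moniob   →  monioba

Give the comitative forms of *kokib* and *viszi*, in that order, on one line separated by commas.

The alternation tracks the final sound of the stem — -poh when the stem ends in a voiceless consonant (*holamap*, *dosuk*, *gisot*, *mehef*); -a when the stem ends in a voiced consonant (*tuwog*, *moniob*); -bep when the stem ends in a vowel (*ba*, *lofuni*).
*kokib*: final sound = /b/, a voiced consonant → -a → *kokiba*.
The final sound of *viszi* is /i/, which is a vowel, so the suffix is -bep, giving *viszibep*.

kokiba, viszibep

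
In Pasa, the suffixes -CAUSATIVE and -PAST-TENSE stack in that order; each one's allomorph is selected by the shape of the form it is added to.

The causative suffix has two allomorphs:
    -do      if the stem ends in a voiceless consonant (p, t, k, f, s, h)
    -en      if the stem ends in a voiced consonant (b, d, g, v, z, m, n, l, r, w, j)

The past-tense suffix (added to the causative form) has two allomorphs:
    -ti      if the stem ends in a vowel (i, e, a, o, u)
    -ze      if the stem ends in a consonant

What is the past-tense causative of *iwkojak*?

iwkojakdoti

The final consonant of *iwkojak* is /k/, which is voiceless, so the causative suffix is -do, giving *iwkojakdo*.
The causative form *iwkojakdo*: final sound = /o/, a vowel → -ti → *iwkojakdoti*.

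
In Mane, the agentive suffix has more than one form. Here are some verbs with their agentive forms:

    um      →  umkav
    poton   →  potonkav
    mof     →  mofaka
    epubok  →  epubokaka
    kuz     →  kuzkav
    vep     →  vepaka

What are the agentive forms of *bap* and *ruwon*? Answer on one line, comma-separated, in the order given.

The pattern is voicing of the final consonant: -aka when the stem ends in a voiceless consonant (*mof*, *epubok*, *vep*); -kav when the stem ends in a voiced consonant (*um*, *poton*, *kuz*).
Since the final consonant of *bap* is /p/ (voiceless), it takes -aka, giving *bapaka*.
*ruwon* — final consonant /n/ (voiced) → -kav → *ruwonkav*.

bapaka, ruwonkav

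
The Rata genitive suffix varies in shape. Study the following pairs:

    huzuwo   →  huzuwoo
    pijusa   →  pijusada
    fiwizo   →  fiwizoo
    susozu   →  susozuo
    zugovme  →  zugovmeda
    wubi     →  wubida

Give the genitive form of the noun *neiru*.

The pattern is rounding harmony: -o when the last vowel of the stem is a rounded vowel (*huzuwo*, *fiwizo*, *susozu*); -da when the last vowel of the stem is an unrounded vowel (*pijusa*, *zugovme*, *wubi*).
*neiru*: last vowel = /u/, a rounded vowel → -o → *neiruo*.

neiruo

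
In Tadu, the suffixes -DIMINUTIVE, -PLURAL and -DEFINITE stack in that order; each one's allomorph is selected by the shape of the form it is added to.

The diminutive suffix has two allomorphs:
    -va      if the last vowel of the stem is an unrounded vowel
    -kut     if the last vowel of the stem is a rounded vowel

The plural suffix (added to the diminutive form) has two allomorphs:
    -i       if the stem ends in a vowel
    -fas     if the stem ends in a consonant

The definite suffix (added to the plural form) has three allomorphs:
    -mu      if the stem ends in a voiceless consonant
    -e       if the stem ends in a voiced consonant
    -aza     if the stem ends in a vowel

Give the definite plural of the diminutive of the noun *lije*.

Since the last vowel of *lije* is /e/ (an unrounded vowel), it takes -va, giving *lijeva*.
Since the final sound of the diminutive form *lijeva* is /a/ (a vowel), it takes -i, giving *lijevai*.
The final sound of the plural form *lijevai* is /i/, which is a vowel, so the definite suffix is -aza, giving *lijevaiaza*.

lijevaiaza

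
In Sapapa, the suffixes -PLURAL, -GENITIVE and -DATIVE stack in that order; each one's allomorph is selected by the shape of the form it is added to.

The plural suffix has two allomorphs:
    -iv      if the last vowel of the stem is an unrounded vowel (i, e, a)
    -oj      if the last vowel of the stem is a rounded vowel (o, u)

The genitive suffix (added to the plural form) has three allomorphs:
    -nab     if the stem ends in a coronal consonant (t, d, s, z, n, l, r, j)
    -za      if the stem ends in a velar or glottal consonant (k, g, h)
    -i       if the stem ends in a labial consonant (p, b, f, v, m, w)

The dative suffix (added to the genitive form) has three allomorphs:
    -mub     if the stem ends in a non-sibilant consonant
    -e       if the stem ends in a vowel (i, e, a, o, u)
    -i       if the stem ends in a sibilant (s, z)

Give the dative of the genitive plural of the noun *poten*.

potenivie

Since the last vowel of *poten* is /e/ (an unrounded vowel), it takes -iv, giving *poteniv*.
Since the final consonant of the plural form *poteniv* is /v/ (labial), it takes -i, giving *potenivi*.
Since the final sound of the genitive form *potenivi* is /i/ (a vowel), it takes -e, giving *potenivie*.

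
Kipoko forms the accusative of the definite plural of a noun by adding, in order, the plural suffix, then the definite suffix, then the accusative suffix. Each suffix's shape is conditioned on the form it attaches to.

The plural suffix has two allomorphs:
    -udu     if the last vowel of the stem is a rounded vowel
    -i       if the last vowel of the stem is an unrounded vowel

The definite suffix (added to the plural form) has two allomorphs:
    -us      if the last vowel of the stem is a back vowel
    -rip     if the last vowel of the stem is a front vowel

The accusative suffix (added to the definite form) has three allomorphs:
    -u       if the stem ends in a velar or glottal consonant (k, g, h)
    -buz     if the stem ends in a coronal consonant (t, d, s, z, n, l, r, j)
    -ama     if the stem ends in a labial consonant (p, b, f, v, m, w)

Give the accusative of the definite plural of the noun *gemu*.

The last vowel of *gemu* is /u/, which is a rounded vowel, so the plural suffix is -udu, giving *gemuudu*.
Since the last vowel of the plural form *gemuudu* is /u/ (a back vowel), it takes -us, giving *gemuuduus*.
The definite form *gemuuduus*: final consonant = /s/, coronal → -buz → *gemuuduusbuz*.

gemuuduusbuz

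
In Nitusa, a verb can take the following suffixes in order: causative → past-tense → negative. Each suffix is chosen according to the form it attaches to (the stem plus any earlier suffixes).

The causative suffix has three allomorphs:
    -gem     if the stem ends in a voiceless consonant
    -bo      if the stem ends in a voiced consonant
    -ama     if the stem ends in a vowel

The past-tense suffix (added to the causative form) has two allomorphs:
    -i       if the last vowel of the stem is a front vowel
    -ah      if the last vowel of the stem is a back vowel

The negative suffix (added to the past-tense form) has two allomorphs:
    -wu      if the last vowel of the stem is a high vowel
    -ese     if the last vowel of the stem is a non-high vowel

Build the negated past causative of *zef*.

The final sound of *zef* is /f/, which is a voiceless consonant, so the causative suffix is -gem, giving *zefgem*.
Since the last vowel of the causative form *zefgem* is /e/ (a front vowel), it takes -i, giving *zefgemi*.
Since the last vowel of the past-tense form *zefgemi* is /i/ (a high vowel), it takes -wu, giving *zefgemiwu*.

zefgemiwu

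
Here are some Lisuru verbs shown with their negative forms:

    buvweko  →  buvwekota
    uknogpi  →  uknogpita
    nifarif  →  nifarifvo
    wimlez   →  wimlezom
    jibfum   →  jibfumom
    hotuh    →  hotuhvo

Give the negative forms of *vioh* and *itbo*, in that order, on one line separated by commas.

viohvo, itbota

The suffix is conditioned by the final sound: -vo when the stem ends in a voiceless consonant (*nifarif*, *hotuh*); -om when the stem ends in a voiced consonant (*wimlez*, *jibfum*); -ta when the stem ends in a vowel (*buvweko*, *uknogpi*).
*vioh* — final sound /h/ (a voiceless consonant) → -vo → *viohvo*.
The final sound of *itbo* is /o/, which is a vowel, so the suffix is -ta, giving *itbota*.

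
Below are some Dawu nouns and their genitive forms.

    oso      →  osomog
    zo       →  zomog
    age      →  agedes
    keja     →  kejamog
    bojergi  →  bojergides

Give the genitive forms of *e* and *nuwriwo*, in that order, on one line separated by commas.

edes, nuwriwomog

The alternation tracks the last vowel of the stem — -des when the last vowel of the stem is a front vowel (*age*, *bojergi*); -mog when the last vowel of the stem is a back vowel (*oso*, *zo*, *keja*).
*e*: last vowel = /e/, a front vowel → -des → *edes*.
Since the last vowel of *nuwriwo* is /o/ (a back vowel), it takes -mog, giving *nuwriwomog*.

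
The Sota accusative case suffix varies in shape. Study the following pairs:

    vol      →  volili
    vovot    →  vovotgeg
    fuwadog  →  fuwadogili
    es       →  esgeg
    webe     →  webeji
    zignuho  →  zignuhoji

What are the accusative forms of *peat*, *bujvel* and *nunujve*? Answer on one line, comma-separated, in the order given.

peatgeg, bujvelili, nunujveji

The suffix is conditioned by the final sound: -geg when the stem ends in a voiceless consonant (*vovot*, *es*); -ili when the stem ends in a voiced consonant (*vol*, *fuwadog*); -ji when the stem ends in a vowel (*webe*, *zignuho*).
*peat*: final sound = /t/, a voiceless consonant → -geg → *peatgeg*.
Since the final sound of *bujvel* is /l/ (a voiced consonant), it takes -ili, giving *bujvelili*.
*nunujve*: final sound = /e/, a vowel → -ji → *nunujveji*.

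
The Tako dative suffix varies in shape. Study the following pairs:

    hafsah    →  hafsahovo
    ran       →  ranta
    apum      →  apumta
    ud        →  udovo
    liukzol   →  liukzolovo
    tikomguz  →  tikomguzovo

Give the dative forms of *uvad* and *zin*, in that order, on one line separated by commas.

The pattern is nasality of the final consonant: -ta when the stem ends in a nasal (*ran*, *apum*); -ovo when the stem ends in a non-nasal consonant (*hafsah*, *ud*, *liukzol*, *tikomguz*).
*uvad*: final consonant = /d/, non-nasal → -ovo → *uvadovo*.
*zin*: final consonant = /n/, a nasal → -ta → *zinta*.

uvadovo, zinta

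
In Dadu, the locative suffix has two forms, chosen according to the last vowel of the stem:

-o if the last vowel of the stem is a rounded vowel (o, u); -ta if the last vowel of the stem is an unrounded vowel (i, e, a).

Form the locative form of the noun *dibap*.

dibapta

Since the last vowel of *dibap* is /a/ (an unrounded vowel), it takes -ta, giving *dibapta*.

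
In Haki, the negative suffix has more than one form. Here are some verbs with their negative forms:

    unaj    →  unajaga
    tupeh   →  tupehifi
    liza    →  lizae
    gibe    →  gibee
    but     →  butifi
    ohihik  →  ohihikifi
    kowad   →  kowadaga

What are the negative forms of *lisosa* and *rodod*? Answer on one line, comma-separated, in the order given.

The pattern is voicing of the final sound: -ifi when the stem ends in a voiceless consonant (*tupeh*, *but*, *ohihik*); -aga when the stem ends in a voiced consonant (*unaj*, *kowad*); -e when the stem ends in a vowel (*liza*, *gibe*).
Since the final sound of *lisosa* is /a/ (a vowel), it takes -e, giving *lisosae*.
*rodod* — final sound /d/ (a voiced consonant) → -aga → *rododaga*.

lisosae, rododaga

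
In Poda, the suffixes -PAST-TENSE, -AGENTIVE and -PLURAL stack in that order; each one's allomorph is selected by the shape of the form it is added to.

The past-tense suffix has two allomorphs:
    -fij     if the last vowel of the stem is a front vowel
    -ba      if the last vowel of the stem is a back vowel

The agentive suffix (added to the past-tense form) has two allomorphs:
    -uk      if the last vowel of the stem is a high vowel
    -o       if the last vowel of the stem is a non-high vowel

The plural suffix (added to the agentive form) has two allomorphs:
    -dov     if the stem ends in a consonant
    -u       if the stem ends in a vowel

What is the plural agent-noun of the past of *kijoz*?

*kijoz* — last vowel /o/ (a back vowel) → -ba → *kijozba*.
The past-tense form *kijozba* — last vowel /a/ (a non-high vowel) → -o → *kijozbao*.
The agentive form *kijozbao* — final sound /o/ (a vowel) → -u → *kijozbaou*.

kijozbaou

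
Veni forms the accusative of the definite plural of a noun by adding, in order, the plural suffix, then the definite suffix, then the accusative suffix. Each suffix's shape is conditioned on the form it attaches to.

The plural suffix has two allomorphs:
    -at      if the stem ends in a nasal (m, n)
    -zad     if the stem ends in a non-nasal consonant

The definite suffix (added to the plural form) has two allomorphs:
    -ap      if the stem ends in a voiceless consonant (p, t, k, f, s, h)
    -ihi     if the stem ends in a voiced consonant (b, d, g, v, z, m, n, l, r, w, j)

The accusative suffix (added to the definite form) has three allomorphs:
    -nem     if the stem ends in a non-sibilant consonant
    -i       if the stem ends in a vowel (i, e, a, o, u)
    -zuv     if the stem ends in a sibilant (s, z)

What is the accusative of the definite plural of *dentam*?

dentamatapnem

Since the final consonant of *dentam* is /m/ (a nasal), it takes -at, giving *dentamat*.
The plural form *dentamat* — final consonant /t/ (voiceless) → -ap → *dentamatap*.
The final sound of the definite form *dentamatap* is /p/, which is a non-sibilant consonant, so the accusative suffix is -nem, giving *dentamatapnem*.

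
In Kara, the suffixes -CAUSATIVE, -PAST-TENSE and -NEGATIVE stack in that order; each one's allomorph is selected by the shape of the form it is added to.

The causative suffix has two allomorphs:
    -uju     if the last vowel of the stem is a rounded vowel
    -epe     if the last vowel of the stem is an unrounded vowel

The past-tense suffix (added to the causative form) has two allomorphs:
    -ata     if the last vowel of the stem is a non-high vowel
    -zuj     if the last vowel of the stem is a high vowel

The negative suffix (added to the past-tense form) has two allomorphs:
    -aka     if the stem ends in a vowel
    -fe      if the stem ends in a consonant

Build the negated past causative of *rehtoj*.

rehtojujuzujfe

*rehtoj* — last vowel /o/ (a rounded vowel) → -uju → *rehtojuju*.
The causative form *rehtojuju* — last vowel /u/ (a high vowel) → -zuj → *rehtojujuzuj*.
The final sound of the past-tense form *rehtojujuzuj* is /j/, which is a consonant, so the negative suffix is -fe, giving *rehtojujuzujfe*.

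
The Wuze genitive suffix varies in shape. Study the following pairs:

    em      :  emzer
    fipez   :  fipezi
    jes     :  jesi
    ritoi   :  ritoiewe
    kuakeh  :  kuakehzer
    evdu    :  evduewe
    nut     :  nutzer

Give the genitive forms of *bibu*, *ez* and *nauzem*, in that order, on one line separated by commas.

bibuewe, ezi, nauzemzer

Looking at the final sound of each stem: -i when the stem ends in a sibilant (*fipez*, *jes*); -zer when the stem ends in a non-sibilant consonant (*em*, *kuakeh*, *nut*); -ewe when the stem ends in a vowel (*ritoi*, *evdu*).
*bibu* — final sound /u/ (a vowel) → -ewe → *bibuewe*.
*ez*: final sound = /z/, a sibilant → -i → *ezi*.
Since the final sound of *nauzem* is /m/ (a non-sibilant consonant), it takes -zer, giving *nauzemzer*.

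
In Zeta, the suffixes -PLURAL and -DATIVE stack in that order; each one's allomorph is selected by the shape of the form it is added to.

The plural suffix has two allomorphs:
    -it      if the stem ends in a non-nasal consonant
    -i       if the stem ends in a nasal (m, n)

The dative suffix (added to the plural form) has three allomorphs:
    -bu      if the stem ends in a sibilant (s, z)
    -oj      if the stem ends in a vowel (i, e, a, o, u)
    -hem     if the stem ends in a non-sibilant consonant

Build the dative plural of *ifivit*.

*ifivit* — final consonant /t/ (non-nasal) → -it → *ifivitit*.
The plural form *ifivitit* — final sound /t/ (a non-sibilant consonant) → -hem → *ifivitithem*.

ifivitithem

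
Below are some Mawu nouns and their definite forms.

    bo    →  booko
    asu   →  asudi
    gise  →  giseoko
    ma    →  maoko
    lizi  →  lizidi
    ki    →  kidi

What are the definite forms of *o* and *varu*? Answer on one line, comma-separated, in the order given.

The alternation tracks the last vowel of the stem — -di when the last vowel of the stem is a high vowel (*asu*, *lizi*, *ki*); -oko when the last vowel of the stem is a non-high vowel (*bo*, *gise*, *ma*).
*o* — last vowel /o/ (a non-high vowel) → -oko → *ooko*.
*varu* — last vowel /u/ (a high vowel) → -di → *varudi*.

ooko, varudi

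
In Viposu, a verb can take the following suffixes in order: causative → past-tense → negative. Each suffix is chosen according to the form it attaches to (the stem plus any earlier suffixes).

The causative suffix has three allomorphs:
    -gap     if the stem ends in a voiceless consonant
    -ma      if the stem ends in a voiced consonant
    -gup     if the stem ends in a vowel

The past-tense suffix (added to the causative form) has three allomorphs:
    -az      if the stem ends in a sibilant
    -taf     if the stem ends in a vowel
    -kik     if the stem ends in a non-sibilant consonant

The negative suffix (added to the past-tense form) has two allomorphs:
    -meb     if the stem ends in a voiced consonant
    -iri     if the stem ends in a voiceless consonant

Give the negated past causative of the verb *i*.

igupkikiri

*i*: final sound = /i/, a vowel → -gup → *igup*.
The causative form *igup* — final sound /p/ (a non-sibilant consonant) → -kik → *igupkik*.
The final consonant of the past-tense form *igupkik* is /k/, which is voiceless, so the negative suffix is -iri, giving *igupkikiri*.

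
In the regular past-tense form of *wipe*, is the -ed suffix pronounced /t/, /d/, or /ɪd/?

The stem *wipe* ends in a voiceless consonant other than /t/.
The -ed suffix is realized as /ɪd/ after /t, d/; as /t/ after other voiceless consonants; and as /d/ after other voiced sounds.
So -ed on *wipe* is pronounced /t/.

/t/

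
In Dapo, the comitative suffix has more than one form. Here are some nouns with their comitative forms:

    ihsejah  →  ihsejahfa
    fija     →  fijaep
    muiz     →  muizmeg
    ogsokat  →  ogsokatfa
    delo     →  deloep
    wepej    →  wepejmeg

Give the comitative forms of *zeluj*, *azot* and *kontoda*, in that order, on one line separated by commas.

The alternation tracks the final sound of the stem — -fa when the stem ends in a voiceless consonant (*ihsejah*, *ogsokat*); -meg when the stem ends in a voiced consonant (*muiz*, *wepej*); -ep when the stem ends in a vowel (*fija*, *delo*).
The final sound of *zeluj* is /j/, which is a voiced consonant, so the suffix is -meg, giving *zelujmeg*.
*azot*: final sound = /t/, a voiceless consonant → -fa → *azotfa*.
*kontoda* — final sound /a/ (a vowel) → -ep → *kontodaep*.

zelujmeg, azotfa, kontodaep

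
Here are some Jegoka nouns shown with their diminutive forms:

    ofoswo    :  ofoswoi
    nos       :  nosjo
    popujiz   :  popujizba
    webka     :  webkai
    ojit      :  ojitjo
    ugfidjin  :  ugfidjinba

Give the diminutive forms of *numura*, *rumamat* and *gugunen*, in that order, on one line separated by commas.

The suffix is conditioned by the final sound: -jo when the stem ends in a voiceless consonant (*nos*, *ojit*); -ba when the stem ends in a voiced consonant (*popujiz*, *ugfidjin*); -i when the stem ends in a vowel (*ofoswo*, *webka*).
*numura* — final sound /a/ (a vowel) → -i → *numurai*.
The final sound of *rumamat* is /t/, which is a voiceless consonant, so the suffix is -jo, giving *rumamatjo*.
*gugunen* — final sound /n/ (a voiced consonant) → -ba → *gugunenba*.

numurai, rumamatjo, gugunenba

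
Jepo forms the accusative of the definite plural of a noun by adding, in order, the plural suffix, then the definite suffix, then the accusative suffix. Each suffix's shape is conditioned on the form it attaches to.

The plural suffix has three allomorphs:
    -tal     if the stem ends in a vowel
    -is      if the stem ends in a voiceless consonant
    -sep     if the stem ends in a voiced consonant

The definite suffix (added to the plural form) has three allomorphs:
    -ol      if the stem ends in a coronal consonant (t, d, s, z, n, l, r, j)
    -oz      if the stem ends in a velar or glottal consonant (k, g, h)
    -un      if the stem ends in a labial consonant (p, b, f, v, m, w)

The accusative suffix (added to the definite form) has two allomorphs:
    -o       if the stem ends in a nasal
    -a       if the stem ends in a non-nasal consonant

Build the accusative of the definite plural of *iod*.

iodsepuno

*iod*: final sound = /d/, a voiced consonant → -sep → *iodsep*.
The plural form *iodsep*: final consonant = /p/, labial → -un → *iodsepun*.
Since the final consonant of the definite form *iodsepun* is /n/ (a nasal), it takes -o, giving *iodsepuno*.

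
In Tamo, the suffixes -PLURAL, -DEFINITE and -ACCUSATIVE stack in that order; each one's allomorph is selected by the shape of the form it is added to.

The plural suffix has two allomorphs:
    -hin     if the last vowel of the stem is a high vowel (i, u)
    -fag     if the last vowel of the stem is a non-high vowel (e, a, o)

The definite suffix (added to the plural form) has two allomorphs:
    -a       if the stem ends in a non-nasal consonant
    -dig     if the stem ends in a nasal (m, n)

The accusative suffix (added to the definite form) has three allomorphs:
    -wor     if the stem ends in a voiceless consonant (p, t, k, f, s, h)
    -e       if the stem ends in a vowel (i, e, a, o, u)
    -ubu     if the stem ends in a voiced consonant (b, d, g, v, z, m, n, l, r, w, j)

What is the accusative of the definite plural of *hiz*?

*hiz* — last vowel /i/ (a high vowel) → -hin → *hizhin*.
The plural form *hizhin* — final consonant /n/ (a nasal) → -dig → *hizhindig*.
Since the final sound of the definite form *hizhindig* is /g/ (a voiced consonant), it takes -ubu, giving *hizhindigubu*.

hizhindigubu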